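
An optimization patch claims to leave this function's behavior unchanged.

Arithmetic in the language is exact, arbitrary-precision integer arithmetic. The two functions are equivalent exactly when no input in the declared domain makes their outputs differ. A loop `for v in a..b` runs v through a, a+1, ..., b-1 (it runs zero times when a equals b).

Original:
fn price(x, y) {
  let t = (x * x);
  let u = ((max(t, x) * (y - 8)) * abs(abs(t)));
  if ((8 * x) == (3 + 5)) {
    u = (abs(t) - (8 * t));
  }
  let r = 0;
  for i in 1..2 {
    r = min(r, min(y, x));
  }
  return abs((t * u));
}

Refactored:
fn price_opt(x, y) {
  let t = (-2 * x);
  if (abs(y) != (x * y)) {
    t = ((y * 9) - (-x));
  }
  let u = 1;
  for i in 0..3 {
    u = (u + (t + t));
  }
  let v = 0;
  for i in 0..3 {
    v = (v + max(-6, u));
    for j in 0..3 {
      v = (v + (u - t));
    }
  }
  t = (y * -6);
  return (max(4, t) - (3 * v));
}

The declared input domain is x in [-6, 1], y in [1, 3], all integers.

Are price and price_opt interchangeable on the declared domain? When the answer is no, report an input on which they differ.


x=-6, y=1 yields 326592 from price but -599 from price_opt.
verdict: not equivalent; witness: x=-6, y=1


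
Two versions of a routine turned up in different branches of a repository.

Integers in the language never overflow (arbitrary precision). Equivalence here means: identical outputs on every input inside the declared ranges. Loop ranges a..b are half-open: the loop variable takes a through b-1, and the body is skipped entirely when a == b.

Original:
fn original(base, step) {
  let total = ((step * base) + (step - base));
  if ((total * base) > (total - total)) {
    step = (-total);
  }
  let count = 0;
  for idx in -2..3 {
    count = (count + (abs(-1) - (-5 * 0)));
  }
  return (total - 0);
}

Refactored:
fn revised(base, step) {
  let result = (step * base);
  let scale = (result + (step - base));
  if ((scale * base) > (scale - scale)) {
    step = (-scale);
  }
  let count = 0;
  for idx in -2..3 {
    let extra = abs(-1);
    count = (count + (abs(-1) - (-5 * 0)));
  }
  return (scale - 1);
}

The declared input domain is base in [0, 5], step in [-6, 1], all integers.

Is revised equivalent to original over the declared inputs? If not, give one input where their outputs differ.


There is a counterexample at base=0, step=-6: -6 on one side, -7 on the other.
original: total := -6 | ((total * base) > (total - total)): false | count := 0 | iter idx=-2: | count := 1 | iter idx=-1: | count := 2 | iter idx=0: | count := 3 | iter idx=1: | count := 4 | iter idx=2: | count := 5 | result -6
revised: result := 0 | scale := -6 | ((scale * base) > (scale - scale)): false | count := 0 | iter idx=-2: | extra := 1 | count := 1 | iter idx=-1: | extra := 1 | count := 2 | iter idx=0: | extra := 1 | count := 3 | iter idx=1: | extra := 1 | count := 4 | iter idx=2: | extra := 1 | count := 5 | result -7
verdict: not equivalent; witness: base=0, step=-6


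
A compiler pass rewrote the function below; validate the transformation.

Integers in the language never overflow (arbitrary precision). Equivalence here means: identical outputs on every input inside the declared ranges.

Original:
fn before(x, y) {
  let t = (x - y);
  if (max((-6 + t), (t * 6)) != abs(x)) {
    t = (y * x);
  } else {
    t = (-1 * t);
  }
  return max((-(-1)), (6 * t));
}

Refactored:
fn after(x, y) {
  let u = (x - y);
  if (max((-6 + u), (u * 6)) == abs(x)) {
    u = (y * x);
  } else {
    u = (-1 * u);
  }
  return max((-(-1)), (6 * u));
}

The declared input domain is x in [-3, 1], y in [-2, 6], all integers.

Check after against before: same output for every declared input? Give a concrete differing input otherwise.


Take x=-3, y=-2.
before: t := -1 | (max((-6 + t), (t * 6)) != abs(x)): true | t := 6 | result 36
after: u := -1 | (max((-6 + u), (u * 6)) == abs(x)): false | u := 1 | result 6
36 and 6 differ, so these are not the same function on this domain.
verdict: not equivalent; witness: x=-3, y=-2


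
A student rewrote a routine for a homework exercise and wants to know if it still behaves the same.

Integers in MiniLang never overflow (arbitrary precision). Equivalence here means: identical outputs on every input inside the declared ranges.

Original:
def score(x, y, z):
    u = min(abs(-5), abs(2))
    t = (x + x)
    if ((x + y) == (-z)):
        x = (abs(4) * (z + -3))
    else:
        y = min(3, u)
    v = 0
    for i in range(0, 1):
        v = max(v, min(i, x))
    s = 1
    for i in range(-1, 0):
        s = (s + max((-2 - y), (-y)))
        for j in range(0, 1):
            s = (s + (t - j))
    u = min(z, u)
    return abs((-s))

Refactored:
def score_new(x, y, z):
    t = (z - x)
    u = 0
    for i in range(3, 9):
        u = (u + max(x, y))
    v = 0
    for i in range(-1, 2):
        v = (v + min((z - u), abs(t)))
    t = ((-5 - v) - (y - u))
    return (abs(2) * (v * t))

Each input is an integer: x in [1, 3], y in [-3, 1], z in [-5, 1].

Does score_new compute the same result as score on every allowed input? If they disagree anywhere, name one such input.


The rewrite breaks on x=1, y=-3, z=-5, where the results are 1 and -2442.
score: u = 2; t = 2; ((x + y) == (-z)) -> false; y = 2; v = 0; [i=0]; v = 0; s = 1; [i=-1]; s = -1; [j=0]; s = 1; u = -5; return 1
score_new: t = -6; u = 0; [i=3]; u = 1; [i=4]; u = 2; [i=5]; u = 3; [i=6]; u = 4; [i=7]; u = 5; [i=8]; u = 6; v = 0; [i=-1]; v = -11; [i=0]; v = -22; [i=1]; v = -33; t = 37; return -2442
verdict: not equivalent; witness: x=1, y=-3, z=-5


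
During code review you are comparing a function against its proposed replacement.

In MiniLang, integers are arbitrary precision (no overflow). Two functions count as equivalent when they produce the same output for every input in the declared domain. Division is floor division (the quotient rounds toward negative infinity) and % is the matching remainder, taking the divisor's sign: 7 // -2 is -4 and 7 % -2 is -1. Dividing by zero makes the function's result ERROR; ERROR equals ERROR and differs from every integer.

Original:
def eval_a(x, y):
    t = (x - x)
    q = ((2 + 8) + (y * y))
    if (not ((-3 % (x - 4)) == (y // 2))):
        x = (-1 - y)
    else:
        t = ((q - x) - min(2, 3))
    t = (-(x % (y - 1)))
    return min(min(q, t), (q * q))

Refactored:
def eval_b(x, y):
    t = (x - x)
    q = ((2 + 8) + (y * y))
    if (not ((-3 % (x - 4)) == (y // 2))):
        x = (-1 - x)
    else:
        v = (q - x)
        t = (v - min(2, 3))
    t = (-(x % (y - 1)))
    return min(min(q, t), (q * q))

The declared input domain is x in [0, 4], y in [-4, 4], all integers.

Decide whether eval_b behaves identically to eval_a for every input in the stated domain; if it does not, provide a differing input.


Not equivalent: x=0, y=-4 separates them (2 vs 1).
eval_a: t = 0; q = 26; (not ((-3 % (x - 4)) == (y // 2))) -> true; x = 3; t = 2; return 2
eval_b: t = 0; q = 26; (not ((-3 % (x - 4)) == (y // 2))) -> true; x = -1; t = 1; return 1
verdict: not equivalent; witness: x=0, y=-4


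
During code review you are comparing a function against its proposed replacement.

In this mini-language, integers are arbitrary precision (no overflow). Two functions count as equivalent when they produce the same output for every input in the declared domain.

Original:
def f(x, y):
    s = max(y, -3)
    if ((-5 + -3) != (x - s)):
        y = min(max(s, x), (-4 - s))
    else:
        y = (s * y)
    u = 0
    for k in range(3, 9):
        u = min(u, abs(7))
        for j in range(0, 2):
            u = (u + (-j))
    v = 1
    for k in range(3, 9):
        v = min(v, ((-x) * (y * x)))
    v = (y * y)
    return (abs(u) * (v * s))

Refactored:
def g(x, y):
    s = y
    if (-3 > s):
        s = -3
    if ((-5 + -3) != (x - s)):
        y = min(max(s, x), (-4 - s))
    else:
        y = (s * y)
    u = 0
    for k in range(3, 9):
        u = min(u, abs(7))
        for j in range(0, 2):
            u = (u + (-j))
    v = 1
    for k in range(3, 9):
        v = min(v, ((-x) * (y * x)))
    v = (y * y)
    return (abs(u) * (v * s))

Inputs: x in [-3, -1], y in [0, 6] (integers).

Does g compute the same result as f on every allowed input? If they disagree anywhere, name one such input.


This is a faithful refactor — statement counts differ; and constant usage differs; and min/max/abs usage differs; and comparison usage differs; and branching structure differs, but the computed results match everywhere.
Spot check at x=-2, y=1 — f: s = 1; ((-5 + -3) != (x - s)) -> true; y = -5; u = 0; [k=3]; u = 0; [j=0]; u = 0; [j=1]; u = -1; [k=4]; u = -1; [j=0]; u = -1; [j=1]; u = -2; [k=5]; u = -2; [j=0]; u = -2; [j=1]; u = -3; [k=6]; u = -3; [j=0]; u = -3; [j=1]; u = -4; [k=7]; u = -4; [j=0]; u = -4; [j=1]; u = -5; [k=8]; u = -5; [j=0]; u = -5; [j=1]; u = -6; v = 1; [k=3]; v = 1; [k=4]; v = 1; [k=5]; v = 1; [k=6]; v = 1; [k=7]; v = 1; [k=8]; v = 1; v = 25; return 150. g: s = 1; (-3 > s) -> false; ((-5 + -3) != (x - s)) -> true; y = -5; u = 0; [k=3]; u = 0; [j=0]; u = 0; [j=1]; u = -1; [k=4]; u = -1; [j=0]; u = -1; [j=1]; u = -2; [k=5]; u = -2; [j=0]; u = -2; [j=1]; u = -3; [k=6]; u = -3; [j=0]; u = -3; [j=1]; u = -4; [k=7]; u = -4; [j=0]; u = -4; [j=1]; u = -5; [k=8]; u = -5; [j=0]; u = -5; [j=1]; u = -6; v = 1; [k=3]; v = 1; [k=4]; v = 1; [k=5]; v = 1; [k=6]; v = 1; [k=7]; v = 1; [k=8]; v = 1; v = 25; return 150. Both give 150.
Sweeping the whole domain (21 inputs) finds no disagreement.
verdict: equivalent


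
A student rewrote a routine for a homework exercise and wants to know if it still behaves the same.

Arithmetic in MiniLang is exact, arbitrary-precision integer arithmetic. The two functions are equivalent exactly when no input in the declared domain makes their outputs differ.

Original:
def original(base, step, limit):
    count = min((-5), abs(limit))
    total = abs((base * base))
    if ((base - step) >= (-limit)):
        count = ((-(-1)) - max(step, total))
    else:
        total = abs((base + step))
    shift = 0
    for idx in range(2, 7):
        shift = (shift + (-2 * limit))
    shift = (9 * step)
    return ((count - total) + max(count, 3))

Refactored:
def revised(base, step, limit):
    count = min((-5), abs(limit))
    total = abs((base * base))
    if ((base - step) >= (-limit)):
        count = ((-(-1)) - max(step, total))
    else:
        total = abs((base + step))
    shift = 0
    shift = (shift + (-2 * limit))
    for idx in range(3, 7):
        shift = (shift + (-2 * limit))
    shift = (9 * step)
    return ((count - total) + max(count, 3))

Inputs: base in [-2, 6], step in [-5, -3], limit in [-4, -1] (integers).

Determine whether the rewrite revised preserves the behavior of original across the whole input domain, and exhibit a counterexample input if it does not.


The two versions differ — the changes include statement counts differ, and arithmetic usage differs, and constant usage differs, and loop structure differs.
Spot check at base=4, step=-3, limit=-2 — original: count := -5 | total := 16 | ((base - step) >= (-limit)): true | count := -15 | shift := 0 | iter idx=2: | shift := 4 | iter idx=3: | shift := 8 | iter idx=4: | shift := 12 | iter idx=5: | shift := 16 | iter idx=6: | shift := 20 | shift := -27 | result -28. revised: count := -5 | total := 16 | ((base - step) >= (-limit)): true | count := -15 | shift := 0 | shift := 4 | iter idx=3: | shift := 8 | iter idx=4: | shift := 12 | iter idx=5: | shift := 16 | iter idx=6: | shift := 20 | shift := -27 | result -28. Both give -28.
Checked all 108 inputs in the declared domain: the outputs agree on every one.
verdict: equivalent


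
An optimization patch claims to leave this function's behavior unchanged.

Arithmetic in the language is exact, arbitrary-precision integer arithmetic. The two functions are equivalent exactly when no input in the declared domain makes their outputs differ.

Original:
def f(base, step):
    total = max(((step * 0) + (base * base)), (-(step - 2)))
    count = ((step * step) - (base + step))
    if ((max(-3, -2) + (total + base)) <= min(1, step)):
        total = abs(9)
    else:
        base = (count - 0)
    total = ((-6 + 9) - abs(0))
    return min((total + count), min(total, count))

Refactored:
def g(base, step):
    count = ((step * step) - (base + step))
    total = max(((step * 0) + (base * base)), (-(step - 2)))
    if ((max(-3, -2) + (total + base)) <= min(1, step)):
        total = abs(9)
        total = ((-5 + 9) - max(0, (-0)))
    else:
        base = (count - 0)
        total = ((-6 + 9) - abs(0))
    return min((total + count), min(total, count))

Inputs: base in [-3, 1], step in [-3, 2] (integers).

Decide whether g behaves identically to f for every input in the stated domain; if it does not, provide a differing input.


Consider the input base=-2, step=2.
f: total=4, then count=4, then ((max(-3, -2) + (total + base)) <= min(1, step)) is true, then total=9, then total=3, then returns 3
g: count=4, then total=4, then ((max(-3, -2) + (total + base)) <= min(1, step)) is true, then total=9, then total=4, then returns 4
3 != 4, so the rewrite changes behavior.
verdict: not equivalent; witness: base=-2, step=2


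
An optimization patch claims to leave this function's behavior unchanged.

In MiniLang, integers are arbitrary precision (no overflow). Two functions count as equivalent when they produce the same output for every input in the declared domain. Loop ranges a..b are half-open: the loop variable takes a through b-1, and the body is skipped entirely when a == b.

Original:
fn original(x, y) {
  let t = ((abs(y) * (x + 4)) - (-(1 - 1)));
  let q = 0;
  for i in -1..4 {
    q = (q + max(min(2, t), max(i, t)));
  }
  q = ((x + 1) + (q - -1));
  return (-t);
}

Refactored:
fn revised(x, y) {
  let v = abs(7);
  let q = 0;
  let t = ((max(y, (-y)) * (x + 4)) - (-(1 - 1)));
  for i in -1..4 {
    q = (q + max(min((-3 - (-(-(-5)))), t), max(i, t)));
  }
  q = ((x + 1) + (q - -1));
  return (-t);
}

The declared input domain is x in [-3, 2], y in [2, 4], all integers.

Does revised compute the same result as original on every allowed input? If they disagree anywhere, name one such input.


Equivalent — the differences include arithmetic usage differs, min/max/abs usage differs, local variable names differ, constant usage differs, statement counts differ, yet no declared input distinguishes the two.
As a probe, take x=0, y=3: original runs t=12, then q=0, then (i=-1), then q=12, then (i=0), then q=24, then (i=1), then q=36, then (i=2), then q=48, then (i=3), then q=60, then q=62, then returns -12; revised runs v=7, then q=0, then t=12, then (i=-1), then q=12, then (i=0), then q=24, then (i=1), then q=36, then (i=2), then q=48, then (i=3), then q=60, then q=62, then returns -12; both end at -12.
An exhaustive pass over the 18 declared inputs shows identical outputs.
verdict: equivalent


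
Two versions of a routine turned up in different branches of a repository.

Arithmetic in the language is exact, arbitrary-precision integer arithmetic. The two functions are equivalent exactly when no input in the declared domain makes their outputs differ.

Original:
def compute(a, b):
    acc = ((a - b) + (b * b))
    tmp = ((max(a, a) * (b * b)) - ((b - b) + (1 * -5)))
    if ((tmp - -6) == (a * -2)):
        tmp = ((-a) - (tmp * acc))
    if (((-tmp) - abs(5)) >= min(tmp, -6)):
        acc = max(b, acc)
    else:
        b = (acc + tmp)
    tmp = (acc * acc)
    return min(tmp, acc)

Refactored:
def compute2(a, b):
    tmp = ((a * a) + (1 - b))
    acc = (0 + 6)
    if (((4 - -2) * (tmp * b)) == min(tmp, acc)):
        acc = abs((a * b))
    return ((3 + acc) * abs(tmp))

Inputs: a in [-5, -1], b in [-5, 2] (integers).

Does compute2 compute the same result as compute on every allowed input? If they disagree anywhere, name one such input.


Not equivalent: a=-5, b=-5 separates them (25 vs 279).
compute: acc=25, then tmp=-120, then ((tmp - -6) == (a * -2)) is false, then (((-tmp) - abs(5)) >= min(tmp, -6)) is true, then acc=25, then tmp=625, then returns 25
compute2: tmp=31, then acc=6, then (((4 - -2) * (tmp * b)) == min(tmp, acc)) is false, then returns 279
verdict: not equivalent; witness: a=-5, b=-5


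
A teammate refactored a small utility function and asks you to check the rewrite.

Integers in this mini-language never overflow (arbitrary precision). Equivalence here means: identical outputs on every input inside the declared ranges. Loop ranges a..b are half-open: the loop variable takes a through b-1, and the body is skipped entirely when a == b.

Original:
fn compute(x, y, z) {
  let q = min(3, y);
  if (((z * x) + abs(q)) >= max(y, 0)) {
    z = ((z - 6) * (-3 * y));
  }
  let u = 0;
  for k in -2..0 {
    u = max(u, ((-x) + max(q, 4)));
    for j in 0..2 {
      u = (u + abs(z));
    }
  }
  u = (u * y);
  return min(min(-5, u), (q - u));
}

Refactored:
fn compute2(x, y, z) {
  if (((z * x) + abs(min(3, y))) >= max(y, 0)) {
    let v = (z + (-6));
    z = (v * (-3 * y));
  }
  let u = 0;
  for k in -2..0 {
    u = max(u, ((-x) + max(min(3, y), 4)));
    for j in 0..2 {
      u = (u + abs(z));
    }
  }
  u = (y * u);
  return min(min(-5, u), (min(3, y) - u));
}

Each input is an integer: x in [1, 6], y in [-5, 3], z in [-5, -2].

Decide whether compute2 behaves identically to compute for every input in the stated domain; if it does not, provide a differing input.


Equivalent — the differences include local variable names differ, plus arithmetic usage differs, plus constant usage differs, plus min/max/abs usage differs, yet no declared input distinguishes the two.
As a probe, take x=5, y=-4, z=-5: compute runs q = -4; (((z * x) + abs(q)) >= max(y, 0)) -> false; u = 0; [k=-2]; u = 0; [j=0]; u = 5; [j=1]; u = 10; [k=-1]; u = 10; [j=0]; u = 15; [j=1]; u = 20; u = -80; return -80; compute2 runs (((z * x) + abs(min(3, y))) >= max(y, 0)) -> false; u = 0; [k=-2]; u = 0; [j=0]; u = 5; [j=1]; u = 10; [k=-1]; u = 10; [j=0]; u = 15; [j=1]; u = 20; u = -80; return -80; both end at -80.
Sweeping the whole domain (216 inputs) finds no disagreement.
verdict: equivalent


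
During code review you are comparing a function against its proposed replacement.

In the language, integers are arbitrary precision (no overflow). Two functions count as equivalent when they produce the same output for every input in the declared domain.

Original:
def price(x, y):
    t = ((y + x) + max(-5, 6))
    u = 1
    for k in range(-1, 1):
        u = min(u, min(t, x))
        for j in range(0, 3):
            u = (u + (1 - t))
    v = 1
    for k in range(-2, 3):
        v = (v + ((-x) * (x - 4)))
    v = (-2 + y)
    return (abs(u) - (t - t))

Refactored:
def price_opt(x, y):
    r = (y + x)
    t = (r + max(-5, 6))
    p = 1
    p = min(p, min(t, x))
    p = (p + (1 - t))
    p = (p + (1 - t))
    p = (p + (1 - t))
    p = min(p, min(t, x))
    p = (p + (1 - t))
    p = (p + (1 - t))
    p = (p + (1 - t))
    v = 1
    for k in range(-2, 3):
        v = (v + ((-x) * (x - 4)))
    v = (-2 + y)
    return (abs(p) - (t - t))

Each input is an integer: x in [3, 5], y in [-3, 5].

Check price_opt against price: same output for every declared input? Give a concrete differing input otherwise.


Changes here: arithmetic usage differs, and local variable names differ, and min/max/abs usage differs, and loop structure differs, and statement counts differ, and constant usage differs; the full 27-point sweep finds no disagreement.
verdict: equivalent


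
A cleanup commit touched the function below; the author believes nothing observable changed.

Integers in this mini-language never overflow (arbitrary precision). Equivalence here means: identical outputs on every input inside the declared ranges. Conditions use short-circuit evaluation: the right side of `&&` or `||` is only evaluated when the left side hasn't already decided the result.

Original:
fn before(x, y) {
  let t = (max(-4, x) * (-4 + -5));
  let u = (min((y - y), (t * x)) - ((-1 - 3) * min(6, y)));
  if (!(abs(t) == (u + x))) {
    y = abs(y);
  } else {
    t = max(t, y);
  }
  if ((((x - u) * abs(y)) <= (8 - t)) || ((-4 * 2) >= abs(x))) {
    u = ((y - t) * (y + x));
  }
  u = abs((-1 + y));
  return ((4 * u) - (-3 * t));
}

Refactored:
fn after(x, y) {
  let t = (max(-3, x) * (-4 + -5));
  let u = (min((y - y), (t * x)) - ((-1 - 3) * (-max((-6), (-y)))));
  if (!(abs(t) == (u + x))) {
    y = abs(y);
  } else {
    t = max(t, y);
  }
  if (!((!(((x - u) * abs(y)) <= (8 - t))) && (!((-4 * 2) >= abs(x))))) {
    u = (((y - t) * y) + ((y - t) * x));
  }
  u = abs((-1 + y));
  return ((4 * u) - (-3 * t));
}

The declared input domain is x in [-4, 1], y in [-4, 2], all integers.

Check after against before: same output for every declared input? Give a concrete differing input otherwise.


Run the pair on x=-4, y=-4.
before: t = 36; u = -160; (!(abs(t) == (u + x))) -> true; y = 4; ((((x - u) * abs(y)) <= (8 - t)) || ((-4 * 2) >= abs(x))) -> false; u = 3; return 120
after: t = 27; u = -124; (!(abs(t) == (u + x))) -> true; y = 4; (!((!(((x - u) * abs(y)) <= (8 - t))) && (!((-4 * 2) >= abs(x))))) -> false; u = 3; return 93
120 != 93, so the rewrite changes behavior.
verdict: not equivalent; witness: x=-4, y=-4


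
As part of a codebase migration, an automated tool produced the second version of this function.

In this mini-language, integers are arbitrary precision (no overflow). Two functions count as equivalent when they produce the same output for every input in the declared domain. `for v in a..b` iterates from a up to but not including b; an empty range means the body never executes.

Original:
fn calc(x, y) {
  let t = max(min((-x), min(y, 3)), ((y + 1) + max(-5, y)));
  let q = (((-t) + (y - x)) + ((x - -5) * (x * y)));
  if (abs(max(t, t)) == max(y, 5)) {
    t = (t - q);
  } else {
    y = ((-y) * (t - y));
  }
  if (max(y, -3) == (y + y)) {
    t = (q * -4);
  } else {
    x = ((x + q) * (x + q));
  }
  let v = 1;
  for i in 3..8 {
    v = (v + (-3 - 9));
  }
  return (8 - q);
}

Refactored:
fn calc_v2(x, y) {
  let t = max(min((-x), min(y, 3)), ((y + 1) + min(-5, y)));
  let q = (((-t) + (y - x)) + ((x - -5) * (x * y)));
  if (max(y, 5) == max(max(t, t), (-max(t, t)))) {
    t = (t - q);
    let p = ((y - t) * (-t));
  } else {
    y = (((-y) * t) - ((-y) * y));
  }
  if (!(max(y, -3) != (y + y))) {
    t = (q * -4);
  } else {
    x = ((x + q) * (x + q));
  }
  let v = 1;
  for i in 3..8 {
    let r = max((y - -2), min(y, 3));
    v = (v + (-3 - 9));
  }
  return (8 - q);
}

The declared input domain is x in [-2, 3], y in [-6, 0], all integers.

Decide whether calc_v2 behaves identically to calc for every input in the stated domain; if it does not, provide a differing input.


Run the pair on x=-2, y=0.
calc: t = 1; q = 1; (abs(max(t, t)) == max(y, 5)) -> false; y = 0; (max(y, -3) == (y + y)) -> true; t = -4; v = 1; [i=3]; v = -11; [i=4]; v = -23; [i=5]; v = -35; [i=6]; v = -47; [i=7]; v = -59; return 7
calc_v2: t = 0; q = 2; (max(y, 5) == max(max(t, t), (-max(t, t)))) -> false; y = 0; (!(max(y, -3) != (y + y))) -> true; t = -8; v = 1; [i=3]; r = 2; v = -11; [i=4]; r = 2; v = -23; [i=5]; r = 2; v = -35; [i=6]; r = 2; v = -47; [i=7]; r = 2; v = -59; return 6
7 and 6 differ, so these are not the same function on this domain.
verdict: not equivalent; witness: x=-2, y=0


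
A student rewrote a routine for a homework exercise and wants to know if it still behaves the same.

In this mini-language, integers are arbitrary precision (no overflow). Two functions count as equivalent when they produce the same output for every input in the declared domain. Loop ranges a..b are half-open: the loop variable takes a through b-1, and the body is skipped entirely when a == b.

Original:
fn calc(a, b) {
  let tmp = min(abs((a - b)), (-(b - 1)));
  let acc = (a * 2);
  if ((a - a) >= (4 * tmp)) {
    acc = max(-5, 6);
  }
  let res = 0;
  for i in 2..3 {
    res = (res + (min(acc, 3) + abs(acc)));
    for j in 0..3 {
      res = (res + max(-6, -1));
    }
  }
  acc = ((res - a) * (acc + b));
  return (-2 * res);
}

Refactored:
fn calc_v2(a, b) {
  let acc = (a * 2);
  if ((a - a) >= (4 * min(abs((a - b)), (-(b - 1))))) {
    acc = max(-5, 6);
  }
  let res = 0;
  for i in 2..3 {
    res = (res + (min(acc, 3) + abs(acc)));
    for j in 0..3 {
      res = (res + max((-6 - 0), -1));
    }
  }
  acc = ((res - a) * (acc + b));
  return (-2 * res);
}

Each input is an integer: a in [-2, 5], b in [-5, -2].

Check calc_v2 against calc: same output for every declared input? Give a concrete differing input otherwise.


Side by side, the visible changes include: constant usage differs, statement counts differ, arithmetic usage differs, local variable names differ.
Spot check at a=5, b=-3 — calc: tmp = 4; acc = 10; ((a - a) >= (4 * tmp)) -> false; res = 0; [i=2]; res = 13; [j=0]; res = 12; [j=1]; res = 11; [j=2]; res = 10; acc = 35; return -20. calc_v2: acc = 10; ((a - a) >= (4 * min(abs((a - b)), (-(b - 1))))) -> false; res = 0; [i=2]; res = 13; [j=0]; res = 12; [j=1]; res = 11; [j=2]; res = 10; acc = 35; return -20. Both give -20.
An exhaustive pass over the 32 declared inputs shows identical outputs.
verdict: equivalent


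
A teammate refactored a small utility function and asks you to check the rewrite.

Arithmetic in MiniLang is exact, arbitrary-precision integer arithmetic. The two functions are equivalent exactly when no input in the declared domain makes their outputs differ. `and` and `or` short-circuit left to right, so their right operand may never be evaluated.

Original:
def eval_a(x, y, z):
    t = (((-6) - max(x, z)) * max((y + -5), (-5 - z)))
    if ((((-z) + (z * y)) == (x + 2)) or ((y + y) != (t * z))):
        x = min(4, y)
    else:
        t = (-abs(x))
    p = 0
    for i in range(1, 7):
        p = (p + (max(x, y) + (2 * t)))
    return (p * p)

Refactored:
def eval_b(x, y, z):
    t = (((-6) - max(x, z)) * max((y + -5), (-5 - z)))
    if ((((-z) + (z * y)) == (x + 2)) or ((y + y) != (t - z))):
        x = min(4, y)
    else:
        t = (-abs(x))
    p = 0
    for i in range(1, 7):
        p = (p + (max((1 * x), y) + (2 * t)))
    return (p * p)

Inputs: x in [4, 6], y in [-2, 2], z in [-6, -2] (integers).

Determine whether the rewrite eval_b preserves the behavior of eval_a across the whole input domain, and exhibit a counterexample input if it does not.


These are not equivalent — on x=4, y=-2, z=-6 the outputs split (17424 vs 576).
eval_a: t=-10, then ((((-z) + (z * y)) == (x + 2)) or ((y + y) != (t * z))) is true, then x=-2, then p=0, then (i=1), then p=-22, then (i=2), then p=-44, then (i=3), then p=-66, then (i=4), then p=-88, then (i=5), then p=-110, then (i=6), then p=-132, then returns 17424
eval_b: t=-10, then ((((-z) + (z * y)) == (x + 2)) or ((y + y) != (t - z))) is false, then t=-4, then p=0, then (i=1), then p=-4, then (i=2), then p=-8, then (i=3), then p=-12, then (i=4), then p=-16, then (i=5), then p=-20, then (i=6), then p=-24, then returns 576
verdict: not equivalent; witness: x=4, y=-2, z=-6


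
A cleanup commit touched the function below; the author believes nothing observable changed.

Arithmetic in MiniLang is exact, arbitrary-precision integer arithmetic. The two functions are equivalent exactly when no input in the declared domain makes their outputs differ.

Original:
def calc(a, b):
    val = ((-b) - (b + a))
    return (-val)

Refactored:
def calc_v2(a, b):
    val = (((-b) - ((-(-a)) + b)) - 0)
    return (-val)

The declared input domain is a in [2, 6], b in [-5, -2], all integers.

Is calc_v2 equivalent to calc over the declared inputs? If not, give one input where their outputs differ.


Although constant usage differs; and arithmetic usage differs, 20/20 inputs agree.
verdict: equivalent


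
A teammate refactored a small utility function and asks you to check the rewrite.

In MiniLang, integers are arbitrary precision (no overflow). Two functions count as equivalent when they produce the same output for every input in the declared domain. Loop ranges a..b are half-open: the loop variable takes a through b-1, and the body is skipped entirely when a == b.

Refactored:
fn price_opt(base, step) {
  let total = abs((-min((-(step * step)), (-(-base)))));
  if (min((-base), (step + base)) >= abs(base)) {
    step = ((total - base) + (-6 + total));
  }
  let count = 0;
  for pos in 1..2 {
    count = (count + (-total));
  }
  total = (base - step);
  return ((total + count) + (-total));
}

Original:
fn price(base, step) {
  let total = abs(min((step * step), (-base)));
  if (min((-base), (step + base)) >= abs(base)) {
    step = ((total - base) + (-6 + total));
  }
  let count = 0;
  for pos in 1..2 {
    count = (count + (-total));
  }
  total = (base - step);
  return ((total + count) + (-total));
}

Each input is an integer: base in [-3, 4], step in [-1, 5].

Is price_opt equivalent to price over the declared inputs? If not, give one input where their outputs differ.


Run the pair on base=-3, step=-1.
price: total := 1 | (min((-base), (step + base)) >= abs(base)): false | count := 0 | iter pos=1: | count := -1 | total := -2 | result -1
price_opt: total := 3 | (min((-base), (step + base)) >= abs(base)): false | count := 0 | iter pos=1: | count := -3 | total := -2 | result -3
-1 vs -3 — the two versions disagree here.
verdict: not equivalent; witness: base=-3, step=-1


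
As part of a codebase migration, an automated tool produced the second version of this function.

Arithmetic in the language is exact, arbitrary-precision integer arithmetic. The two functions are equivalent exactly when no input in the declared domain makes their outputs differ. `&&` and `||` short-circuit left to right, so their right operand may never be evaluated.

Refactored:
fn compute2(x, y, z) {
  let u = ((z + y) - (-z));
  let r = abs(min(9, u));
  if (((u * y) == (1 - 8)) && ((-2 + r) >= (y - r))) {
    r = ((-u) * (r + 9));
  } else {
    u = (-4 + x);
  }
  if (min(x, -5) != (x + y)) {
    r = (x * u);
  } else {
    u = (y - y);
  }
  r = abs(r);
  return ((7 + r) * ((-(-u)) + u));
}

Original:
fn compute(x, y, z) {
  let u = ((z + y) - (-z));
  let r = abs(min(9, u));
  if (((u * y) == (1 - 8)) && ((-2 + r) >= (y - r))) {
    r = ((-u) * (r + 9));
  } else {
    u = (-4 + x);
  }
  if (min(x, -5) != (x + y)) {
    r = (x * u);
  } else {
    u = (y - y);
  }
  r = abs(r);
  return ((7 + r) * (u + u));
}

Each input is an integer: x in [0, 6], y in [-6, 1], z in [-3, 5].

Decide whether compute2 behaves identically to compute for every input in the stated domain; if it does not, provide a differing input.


This is a faithful refactor — same computation, different form, but the computed results match everywhere.
Tracing x=5, y=-3, z=5: compute: u becomes 7; next r becomes 7; next (((u * y) == (1 - 8)) && ((-2 + r) >= (y - r))) evaluates to false; next u becomes 1; next (min(x, -5) != (x + y)) evaluates to true; next r becomes 5; next r becomes 5; next final value 24 | compute2: u becomes 7; next r becomes 7; next (((u * y) == (1 - 8)) && ((-2 + r) >= (y - r))) evaluates to false; next u becomes 1; next (min(x, -5) != (x + y)) evaluates to true; next r becomes 5; next r becomes 5; next final value 24 — matching result 24.
Every one of the 504 inputs gives matching results.
verdict: equivalent


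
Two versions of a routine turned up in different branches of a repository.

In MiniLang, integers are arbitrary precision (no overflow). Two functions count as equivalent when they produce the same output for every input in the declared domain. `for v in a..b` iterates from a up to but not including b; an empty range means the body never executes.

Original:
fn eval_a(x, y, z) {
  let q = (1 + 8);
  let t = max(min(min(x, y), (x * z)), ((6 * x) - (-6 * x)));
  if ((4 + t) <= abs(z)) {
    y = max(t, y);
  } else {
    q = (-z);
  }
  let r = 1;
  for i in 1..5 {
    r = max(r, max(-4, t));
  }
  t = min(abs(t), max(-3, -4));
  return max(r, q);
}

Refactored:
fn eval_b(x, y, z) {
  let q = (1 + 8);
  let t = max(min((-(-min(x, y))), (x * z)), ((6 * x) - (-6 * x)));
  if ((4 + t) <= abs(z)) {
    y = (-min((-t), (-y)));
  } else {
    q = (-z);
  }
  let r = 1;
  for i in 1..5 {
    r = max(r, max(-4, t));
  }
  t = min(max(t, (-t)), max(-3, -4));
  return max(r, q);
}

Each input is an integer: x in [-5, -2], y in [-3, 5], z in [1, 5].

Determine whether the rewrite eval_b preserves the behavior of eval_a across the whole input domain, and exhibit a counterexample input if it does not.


Comparing the listings, the differences include: min/max/abs usage differs.
Tracing x=-5, y=5, z=2: eval_a: q := 9 | t := -10 | ((4 + t) <= abs(z)): true | y := 5 | r := 1 | iter i=1: | r := 1 | iter i=2: | r := 1 | iter i=3: | r := 1 | iter i=4: | r := 1 | t := -3 | result 9 | eval_b: q := 9 | t := -10 | ((4 + t) <= abs(z)): true | y := 5 | r := 1 | iter i=1: | r := 1 | iter i=2: | r := 1 | iter i=3: | r := 1 | iter i=4: | r := 1 | t := -3 | result 9 — matching result 9.
An exhaustive pass over the 180 declared inputs shows identical outputs.
verdict: equivalent


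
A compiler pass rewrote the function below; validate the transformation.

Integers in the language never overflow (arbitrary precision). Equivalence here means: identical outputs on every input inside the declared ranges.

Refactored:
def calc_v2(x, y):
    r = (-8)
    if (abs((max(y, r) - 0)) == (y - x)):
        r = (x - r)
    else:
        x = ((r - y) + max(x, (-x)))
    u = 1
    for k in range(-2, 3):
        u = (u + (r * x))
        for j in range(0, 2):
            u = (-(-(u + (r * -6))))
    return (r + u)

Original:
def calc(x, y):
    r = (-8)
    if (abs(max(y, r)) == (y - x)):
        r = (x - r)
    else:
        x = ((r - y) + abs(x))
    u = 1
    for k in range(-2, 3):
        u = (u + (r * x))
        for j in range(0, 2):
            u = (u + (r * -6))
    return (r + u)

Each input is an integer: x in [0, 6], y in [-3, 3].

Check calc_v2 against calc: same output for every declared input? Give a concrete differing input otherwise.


Differences: min/max/abs usage differs, and arithmetic usage differs, and constant usage differs — yet all 49 inputs agree.
verdict: equivalent


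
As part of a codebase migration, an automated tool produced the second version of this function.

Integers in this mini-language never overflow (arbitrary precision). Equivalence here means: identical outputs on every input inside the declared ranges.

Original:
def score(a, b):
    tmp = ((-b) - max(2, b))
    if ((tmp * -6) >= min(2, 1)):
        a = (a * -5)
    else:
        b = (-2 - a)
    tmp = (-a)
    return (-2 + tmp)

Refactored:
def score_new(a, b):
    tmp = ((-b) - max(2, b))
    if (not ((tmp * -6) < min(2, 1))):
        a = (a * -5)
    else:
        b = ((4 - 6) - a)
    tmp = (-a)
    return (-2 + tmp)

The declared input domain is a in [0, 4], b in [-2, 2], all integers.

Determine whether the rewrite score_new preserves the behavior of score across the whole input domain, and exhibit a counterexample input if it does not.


The two versions differ — the changes include arithmetic usage differs, comparison usage differs, boolean connective usage differs, constant usage differs.
One worked example (a=0, b=-1) — score: tmp=-1, then ((tmp * -6) >= min(2, 1)) is true, then a=0, then tmp=0, then returns -2; score_new: tmp=-1, then (not ((tmp * -6) < min(2, 1))) is true, then a=0, then tmp=0, then returns -2; agreement on -2.
Every one of the 25 inputs gives matching results.
verdict: equivalent


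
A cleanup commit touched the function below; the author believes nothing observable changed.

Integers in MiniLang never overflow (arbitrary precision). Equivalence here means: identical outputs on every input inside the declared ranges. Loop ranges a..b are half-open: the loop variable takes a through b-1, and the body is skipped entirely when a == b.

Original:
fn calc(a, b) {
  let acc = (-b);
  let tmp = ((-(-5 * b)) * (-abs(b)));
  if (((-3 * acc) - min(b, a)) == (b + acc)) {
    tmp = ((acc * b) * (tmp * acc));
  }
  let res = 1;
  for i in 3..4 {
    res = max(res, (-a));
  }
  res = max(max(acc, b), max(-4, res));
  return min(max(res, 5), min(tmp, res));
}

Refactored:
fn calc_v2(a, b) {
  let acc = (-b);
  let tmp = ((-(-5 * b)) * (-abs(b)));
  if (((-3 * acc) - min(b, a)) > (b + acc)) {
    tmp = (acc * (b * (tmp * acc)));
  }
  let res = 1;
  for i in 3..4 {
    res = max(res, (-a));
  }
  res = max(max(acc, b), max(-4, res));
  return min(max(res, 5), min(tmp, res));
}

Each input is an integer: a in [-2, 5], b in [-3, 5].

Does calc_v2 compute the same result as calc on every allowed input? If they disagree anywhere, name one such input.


Take a=-2, b=2.
calc: acc=-2, then tmp=-20, then (((-3 * acc) - min(b, a)) == (b + acc)) is false, then res=1, then (i=3), then res=2, then res=2, then returns -20
calc_v2: acc=-2, then tmp=-20, then (((-3 * acc) - min(b, a)) > (b + acc)) is true, then tmp=-160, then res=1, then (i=3), then res=2, then res=2, then returns -160
-20 vs -160 — the two versions disagree here.
verdict: not equivalent; witness: a=-2, b=2


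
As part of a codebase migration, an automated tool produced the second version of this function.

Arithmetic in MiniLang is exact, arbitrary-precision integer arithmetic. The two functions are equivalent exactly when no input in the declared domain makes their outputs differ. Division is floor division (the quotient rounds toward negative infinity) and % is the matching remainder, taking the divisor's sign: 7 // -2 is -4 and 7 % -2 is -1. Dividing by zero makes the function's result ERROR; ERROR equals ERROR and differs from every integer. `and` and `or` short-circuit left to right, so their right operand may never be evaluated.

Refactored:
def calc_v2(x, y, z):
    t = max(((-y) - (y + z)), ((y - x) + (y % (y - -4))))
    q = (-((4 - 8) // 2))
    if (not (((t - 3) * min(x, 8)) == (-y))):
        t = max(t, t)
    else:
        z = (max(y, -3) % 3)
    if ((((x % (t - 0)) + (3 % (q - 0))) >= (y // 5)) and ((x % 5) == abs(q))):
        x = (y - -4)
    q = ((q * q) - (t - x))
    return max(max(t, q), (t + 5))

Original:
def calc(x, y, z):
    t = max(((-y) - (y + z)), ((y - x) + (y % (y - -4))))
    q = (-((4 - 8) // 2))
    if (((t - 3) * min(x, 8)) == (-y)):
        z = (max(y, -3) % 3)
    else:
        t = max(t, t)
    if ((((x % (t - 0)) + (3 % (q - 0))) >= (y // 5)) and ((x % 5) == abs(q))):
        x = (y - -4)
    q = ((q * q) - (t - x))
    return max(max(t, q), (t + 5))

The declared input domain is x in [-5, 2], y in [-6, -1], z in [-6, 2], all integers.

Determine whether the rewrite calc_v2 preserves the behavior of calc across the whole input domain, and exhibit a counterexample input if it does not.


The two are interchangeable: boolean connective usage differs, and every declared input agrees.
One worked example (x=0, y=-3, z=-4) — calc: t becomes 10; next q becomes 2; next (((t - 3) * min(x, 8)) == (-y)) evaluates to false; next t becomes 10; next ((((x % (t - 0)) + (3 % (q - 0))) >= (y // 5)) and ((x % 5) == abs(q))) evaluates to false; next q becomes -6; next final value 15; calc_v2: t becomes 10; next q becomes 2; next (not (((t - 3) * min(x, 8)) == (-y))) evaluates to true; next t becomes 10; next ((((x % (t - 0)) + (3 % (q - 0))) >= (y // 5)) and ((x % 5) == abs(q))) evaluates to false; next q becomes -6; next final value 15; agreement on 15.
Checked all 432 inputs in the declared domain: the outputs agree on every one.
verdict: equivalent


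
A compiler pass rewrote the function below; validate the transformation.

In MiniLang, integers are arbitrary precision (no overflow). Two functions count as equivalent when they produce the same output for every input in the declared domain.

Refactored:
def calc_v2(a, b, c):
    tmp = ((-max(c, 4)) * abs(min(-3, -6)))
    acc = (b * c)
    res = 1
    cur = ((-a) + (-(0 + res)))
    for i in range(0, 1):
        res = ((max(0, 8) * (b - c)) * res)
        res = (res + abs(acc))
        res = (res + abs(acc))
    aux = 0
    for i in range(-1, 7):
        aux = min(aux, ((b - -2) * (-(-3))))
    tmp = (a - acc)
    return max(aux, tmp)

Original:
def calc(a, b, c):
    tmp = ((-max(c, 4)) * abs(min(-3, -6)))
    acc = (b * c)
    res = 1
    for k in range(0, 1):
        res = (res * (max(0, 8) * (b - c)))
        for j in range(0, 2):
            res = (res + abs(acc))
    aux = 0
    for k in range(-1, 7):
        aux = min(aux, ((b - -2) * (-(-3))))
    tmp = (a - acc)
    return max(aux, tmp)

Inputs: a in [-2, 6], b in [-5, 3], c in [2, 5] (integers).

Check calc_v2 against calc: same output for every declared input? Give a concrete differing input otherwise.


Behavior is preserved: although statement counts differ, and min/max/abs usage differs, and loop structure differs, and constant usage differs, and arithmetic usage differs, and local variable names differ, the outputs never diverge.
As a probe, take a=3, b=1, c=5: calc runs tmp := -30 | acc := 5 | res := 1 | iter k=0: | res := -32 | iter j=0: | res := -27 | iter j=1: | res := -22 | aux := 0 | iter k=-1: | aux := 0 | iter k=0: | aux := 0 | iter k=1: | aux := 0 | iter k=2: | aux := 0 | iter k=3: | aux := 0 | iter k=4: | aux := 0 | iter k=5: | aux := 0 | iter k=6: | aux := 0 | tmp := -2 | result 0; calc_v2 runs tmp := -30 | acc := 5 | res := 1 | cur := -4 | iter i=0: | res := -32 | res := -27 | res := -22 | aux := 0 | iter i=-1: | aux := 0 | iter i=0: | aux := 0 | iter i=1: | aux := 0 | iter i=2: | aux := 0 | iter i=3: | aux := 0 | iter i=4: | aux := 0 | iter i=5: | aux := 0 | iter i=6: | aux := 0 | tmp := -2 | result 0; both end at 0.
Sweeping the whole domain (324 inputs) finds no disagreement.
verdict: equivalent
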